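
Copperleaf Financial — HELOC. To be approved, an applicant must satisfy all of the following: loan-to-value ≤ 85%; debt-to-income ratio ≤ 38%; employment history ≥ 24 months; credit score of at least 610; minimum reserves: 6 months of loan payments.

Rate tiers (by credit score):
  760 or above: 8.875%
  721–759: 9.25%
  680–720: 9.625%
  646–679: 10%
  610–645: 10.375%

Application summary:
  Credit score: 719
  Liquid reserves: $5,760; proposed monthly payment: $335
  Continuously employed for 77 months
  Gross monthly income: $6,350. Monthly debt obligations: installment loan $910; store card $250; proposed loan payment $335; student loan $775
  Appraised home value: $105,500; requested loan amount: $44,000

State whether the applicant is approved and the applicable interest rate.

Approved at 9.625%

Credit score 719 ≥ 610 (meets minimum)
Reserves = 5,760/335 = 17.2 months ≥ 6
Total monthly debts = (910 + 250 + 335 + 775) = 2,270. DTI: 2,270 ÷ 6,350 = 35.7%, within the 38% cap
Loan-to-value = 44,000/105,500 = 41.7% — pass (85% max)
Employment 77 ≥ 24 months
All requirements met. Score 719 falls in the 680–720 tier → 9.625%.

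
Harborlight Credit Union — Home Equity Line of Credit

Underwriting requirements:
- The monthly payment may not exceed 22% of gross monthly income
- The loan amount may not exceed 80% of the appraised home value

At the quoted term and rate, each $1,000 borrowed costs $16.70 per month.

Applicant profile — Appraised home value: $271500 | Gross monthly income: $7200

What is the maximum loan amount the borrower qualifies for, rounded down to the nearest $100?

Payment cap: 22% × $7,200 = $1,584/month.
At $16.70 per $1,000, that supports 1,584/16.70 × 1,000 ≈ $94,850 → $94,800.
LTV cap: 80% × $271,500 = $217,200 → $217,200.
Binding constraint: payment-to-income.

$94,800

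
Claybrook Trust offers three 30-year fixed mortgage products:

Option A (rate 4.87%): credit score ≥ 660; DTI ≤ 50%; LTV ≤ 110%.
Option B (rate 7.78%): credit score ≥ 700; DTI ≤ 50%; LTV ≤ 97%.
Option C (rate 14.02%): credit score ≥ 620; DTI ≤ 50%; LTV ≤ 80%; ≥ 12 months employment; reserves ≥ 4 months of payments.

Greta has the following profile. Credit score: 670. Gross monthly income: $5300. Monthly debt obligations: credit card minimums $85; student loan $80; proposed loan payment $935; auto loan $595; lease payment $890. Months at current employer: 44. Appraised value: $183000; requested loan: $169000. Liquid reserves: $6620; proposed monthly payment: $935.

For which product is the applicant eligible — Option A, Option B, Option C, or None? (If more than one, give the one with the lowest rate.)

Total debts = (85 + 80 + 935 + 595 + 890) = 2,585; DTI = 2,585/5,300 = 48.8%.
LTV = 169,000/183,000 = 92.3%.
Reserves = 6,620/935 = 7.1 months.
Option A: score 670 ≥ 660; DTI 48.8% ≤ 50%; LTV 92.3% ≤ 110% → qualifies.
Option B: score 670 < 700; DTI 48.8% ≤ 50%; LTV 92.3% ≤ 97% → does not qualify.
Option C: score 670 ≥ 620; DTI 48.8% ≤ 50%; LTV 92.3% > 80%; employment 44 ≥ 12 mo; reserves 7.1 ≥ 4 mo → does not qualify.

Option A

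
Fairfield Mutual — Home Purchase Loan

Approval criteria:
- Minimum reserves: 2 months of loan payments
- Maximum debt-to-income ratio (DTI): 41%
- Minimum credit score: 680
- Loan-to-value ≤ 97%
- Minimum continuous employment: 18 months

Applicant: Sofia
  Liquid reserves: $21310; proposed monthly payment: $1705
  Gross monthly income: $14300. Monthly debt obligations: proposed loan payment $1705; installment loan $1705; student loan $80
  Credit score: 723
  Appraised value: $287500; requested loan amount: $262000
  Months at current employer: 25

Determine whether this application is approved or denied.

Reserves = 21,310/1,705 = 12.5 months ≥ 2
Total monthly debts = (1,705 + 1,705 + 80) = 3,490. DTI: 3,490 ÷ 14,300 = 24.4%, within the 41% cap
Credit score 723 ≥ 680 (meets)
LTV = 262,000/287,500 = 91.1% ≤ 97%
Employment 25 ≥ 18 months
All criteria satisfied.

Approved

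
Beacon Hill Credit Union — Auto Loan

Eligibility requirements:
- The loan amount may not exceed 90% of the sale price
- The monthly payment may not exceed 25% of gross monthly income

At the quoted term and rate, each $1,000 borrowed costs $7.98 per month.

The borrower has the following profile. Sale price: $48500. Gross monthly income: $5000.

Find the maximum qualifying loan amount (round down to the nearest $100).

$43,600

Payment cap: 25% × $5,000 = $1,250/month.
At $7.98 per $1,000, that supports 1,250/7.98 × 1,000 ≈ $156,641 → $156,600.
LTV cap: 90% × $48,500 = $43,650 → $43,600.
Binding constraint: loan-to-value.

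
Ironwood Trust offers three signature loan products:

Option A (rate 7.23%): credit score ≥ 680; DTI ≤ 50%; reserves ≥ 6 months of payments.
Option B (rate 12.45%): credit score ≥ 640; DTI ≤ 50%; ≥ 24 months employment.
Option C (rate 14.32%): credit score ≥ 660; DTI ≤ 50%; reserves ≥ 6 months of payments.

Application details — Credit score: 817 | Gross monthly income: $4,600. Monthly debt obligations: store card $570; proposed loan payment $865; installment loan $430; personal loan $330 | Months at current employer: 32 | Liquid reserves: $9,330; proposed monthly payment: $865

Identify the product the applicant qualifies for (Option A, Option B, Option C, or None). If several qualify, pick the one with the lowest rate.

Option A

Total debts = (570 + 865 + 430 + 330) = 2,195; DTI = 2,195/4,600 = 47.7%.
Reserves = 9,330/865 = 10.8 months.
Option A: score 817 ≥ 680; DTI 47.7% ≤ 50%; reserves 10.8 ≥ 6 mo → qualifies.
Option B: score 817 ≥ 640; DTI 47.7% ≤ 50%; employment 32 ≥ 24 mo → qualifies.
Option C: score 817 ≥ 660; DTI 47.7% ≤ 50%; reserves 10.8 ≥ 6 mo → qualifies.
Qualifying: Option A, Option B, Option C. Lowest rate is 7.23% → Option A.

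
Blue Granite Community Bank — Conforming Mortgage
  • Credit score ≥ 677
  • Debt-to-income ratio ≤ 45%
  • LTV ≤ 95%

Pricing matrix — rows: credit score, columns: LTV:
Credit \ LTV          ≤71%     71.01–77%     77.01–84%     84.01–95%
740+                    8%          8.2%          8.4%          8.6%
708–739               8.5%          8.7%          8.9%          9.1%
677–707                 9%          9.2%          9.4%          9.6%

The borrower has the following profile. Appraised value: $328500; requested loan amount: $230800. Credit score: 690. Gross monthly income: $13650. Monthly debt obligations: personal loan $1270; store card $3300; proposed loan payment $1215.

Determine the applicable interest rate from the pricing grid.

9%

Credit score 690 ≥ 677; Total monthly debts = (1,270 + 3,300 + 1,215) = 5,785. DTI = 5,785/13,650 = 42.4% ≤ 45%
LTV = 230,800/328,500 = 70.3% ≤ 95%
Score 690 is in the 677–707 band; LTV 70.3% is in the ≤71% band → 9%.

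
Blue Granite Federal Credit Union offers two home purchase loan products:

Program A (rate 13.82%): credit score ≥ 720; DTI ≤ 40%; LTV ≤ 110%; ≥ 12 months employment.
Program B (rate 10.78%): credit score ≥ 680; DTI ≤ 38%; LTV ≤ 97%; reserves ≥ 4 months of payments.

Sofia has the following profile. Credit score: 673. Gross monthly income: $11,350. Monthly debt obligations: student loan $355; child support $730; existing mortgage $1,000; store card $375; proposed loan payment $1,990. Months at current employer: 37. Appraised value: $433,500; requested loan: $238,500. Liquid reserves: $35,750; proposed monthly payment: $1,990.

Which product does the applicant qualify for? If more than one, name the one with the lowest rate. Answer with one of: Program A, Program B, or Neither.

Total debts = (355 + 730 + 1,000 + 375 + 1,990) = 4,450; DTI = 4,450/11,350 = 39.2%.
LTV = 238,500/433,500 = 55%.
Reserves = 35,750/1,990 = 18.0 months.
Program A: score 673 < 720; DTI 39.2% ≤ 40%; LTV 55% ≤ 110%; employment 37 ≥ 12 mo → does not qualify.
Program B: score 673 < 680; DTI 39.2% > 38%; LTV 55% ≤ 97%; reserves 18.0 ≥ 4 mo → does not qualify.

Neither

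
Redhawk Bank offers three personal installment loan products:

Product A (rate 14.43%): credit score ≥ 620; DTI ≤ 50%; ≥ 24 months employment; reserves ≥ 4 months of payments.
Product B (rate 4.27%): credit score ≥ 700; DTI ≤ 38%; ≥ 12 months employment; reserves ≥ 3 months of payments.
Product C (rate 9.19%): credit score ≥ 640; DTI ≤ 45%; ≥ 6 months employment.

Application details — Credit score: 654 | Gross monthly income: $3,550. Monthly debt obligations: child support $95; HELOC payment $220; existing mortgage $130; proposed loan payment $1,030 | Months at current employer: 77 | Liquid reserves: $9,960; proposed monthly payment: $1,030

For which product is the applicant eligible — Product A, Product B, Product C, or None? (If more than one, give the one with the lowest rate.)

Product C

Total debts = (95 + 220 + 130 + 1,030) = 1,475; DTI = 1,475/3,550 = 41.5%.
Reserves = 9,960/1,030 = 9.7 months.
Product A: score 654 ≥ 620; DTI 41.5% ≤ 50%; employment 77 ≥ 24 mo; reserves 9.7 ≥ 4 mo → qualifies.
Product B: score 654 < 700; DTI 41.5% > 38%; employment 77 ≥ 12 mo; reserves 9.7 ≥ 3 mo → does not qualify.
Product C: score 654 ≥ 640; DTI 41.5% ≤ 45%; employment 77 ≥ 6 mo → qualifies.
Qualifying: Product A, Product C. Lowest rate is 9.19% → Product C.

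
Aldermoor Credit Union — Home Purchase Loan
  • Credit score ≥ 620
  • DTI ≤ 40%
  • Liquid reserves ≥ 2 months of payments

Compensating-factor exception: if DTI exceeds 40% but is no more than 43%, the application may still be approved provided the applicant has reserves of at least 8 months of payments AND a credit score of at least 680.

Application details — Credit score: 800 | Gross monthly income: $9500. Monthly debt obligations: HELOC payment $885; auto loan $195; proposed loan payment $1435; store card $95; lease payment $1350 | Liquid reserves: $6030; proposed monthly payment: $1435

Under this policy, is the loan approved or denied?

Denied

Credit score 800 ≥ 620 (meets base)
Total debts = (885 + 195 + 1,435 + 95 + 1,350) = 3,960. DTI = 3,960/9,500 = 41.7% > 40% — standard DTI limit exceeded.
Reserves: 6,030 ÷ 1,435 = 4.2 months (meets 2-month minimum)
DTI 41.7% is within the 40%–43% exception band; checking compensating factors.
Override check — reserves: 4.2 mo (short of 8); score: 800 (ok).
Compensating-factor requirement not fully met.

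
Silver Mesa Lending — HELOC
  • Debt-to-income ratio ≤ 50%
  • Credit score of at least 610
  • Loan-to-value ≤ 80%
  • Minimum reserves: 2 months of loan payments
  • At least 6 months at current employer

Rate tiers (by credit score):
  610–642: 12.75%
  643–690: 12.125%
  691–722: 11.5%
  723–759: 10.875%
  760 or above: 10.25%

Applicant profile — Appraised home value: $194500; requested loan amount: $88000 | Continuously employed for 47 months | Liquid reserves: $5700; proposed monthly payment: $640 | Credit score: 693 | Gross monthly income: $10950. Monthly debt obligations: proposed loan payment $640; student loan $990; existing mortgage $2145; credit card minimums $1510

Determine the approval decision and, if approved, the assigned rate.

Credit score 693 ≥ 610 (meets minimum)
Total monthly debts = (640 + 990 + 2,145 + 1,510) = 5,285. DTI = 5,285/10,950 = 48.3% ≤ 50%
LTV: 88,000 ÷ 194,500 = 45.2%, within 80% cap
Employment 47 ≥ 6 months
Reserves = 5,700/640 = 8.9 months ≥ 2
All requirements met. Score 693 falls in the 691–722 tier → 11.5%.

Approved at 11.5%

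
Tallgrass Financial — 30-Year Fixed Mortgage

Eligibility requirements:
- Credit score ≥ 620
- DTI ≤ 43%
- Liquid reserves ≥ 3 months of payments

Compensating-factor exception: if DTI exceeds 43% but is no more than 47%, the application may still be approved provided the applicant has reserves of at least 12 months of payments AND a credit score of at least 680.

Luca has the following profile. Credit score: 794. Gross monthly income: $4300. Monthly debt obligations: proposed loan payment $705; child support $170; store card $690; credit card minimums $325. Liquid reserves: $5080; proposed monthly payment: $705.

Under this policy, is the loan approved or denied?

Credit score 794 ≥ 620 (meets base)
Total debts = (705 + 170 + 690 + 325) = 1,890. DTI = 1,890/4,300 = 44% > 43% — standard DTI limit exceeded.
Reserves: 5,080 ÷ 705 = 7.2 months (meets 3-month minimum)
DTI 44% is within the 43%–47% exception band; checking compensating factors.
Override check — reserves: 7.2 mo (short of 12); score: 794 (ok).
Compensating-factor requirement not fully met.

Denied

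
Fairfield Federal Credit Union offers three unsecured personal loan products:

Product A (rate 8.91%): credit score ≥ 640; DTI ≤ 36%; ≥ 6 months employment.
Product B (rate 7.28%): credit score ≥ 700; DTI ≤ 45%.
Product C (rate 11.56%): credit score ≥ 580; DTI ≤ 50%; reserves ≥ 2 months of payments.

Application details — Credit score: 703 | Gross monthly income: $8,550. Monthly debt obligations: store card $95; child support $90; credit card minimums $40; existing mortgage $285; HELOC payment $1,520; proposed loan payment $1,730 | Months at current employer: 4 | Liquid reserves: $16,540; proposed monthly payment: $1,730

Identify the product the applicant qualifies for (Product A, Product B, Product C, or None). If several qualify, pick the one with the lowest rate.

Total debts = (95 + 90 + 40 + 285 + 1,520 + 1,730) = 3,760; DTI = 3,760/8,550 = 44%.
Reserves = 16,540/1,730 = 9.6 months.
Product A: score 703 ≥ 640; DTI 44% > 36%; employment 4 < 6 mo → does not qualify.
Product B: score 703 ≥ 700; DTI 44% ≤ 45% → qualifies.
Product C: score 703 ≥ 580; DTI 44% ≤ 50%; reserves 9.6 ≥ 2 mo → qualifies.
Qualifying: Product B, Product C. Lowest rate is 7.28% → Product B.

Product B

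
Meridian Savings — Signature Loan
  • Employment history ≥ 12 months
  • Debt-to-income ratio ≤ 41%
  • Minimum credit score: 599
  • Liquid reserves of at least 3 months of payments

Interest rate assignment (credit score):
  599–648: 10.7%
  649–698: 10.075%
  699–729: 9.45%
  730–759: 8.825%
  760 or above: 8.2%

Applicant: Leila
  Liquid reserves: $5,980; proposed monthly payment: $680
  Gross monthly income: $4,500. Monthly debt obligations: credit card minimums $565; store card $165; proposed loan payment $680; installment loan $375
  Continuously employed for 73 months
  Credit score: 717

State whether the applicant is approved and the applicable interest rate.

Credit score 717 ≥ 599 (meets minimum)
Total monthly debts = (565 + 165 + 680 + 375) = 1,785. DTI: 1,785 ÷ 4,500 = 39.7%, within the 41% cap
Liquid reserves cover 5,980/680 = 8.8 months — ≥ 3 required
Employment 73 ≥ 12 months
All requirements met. Score 717 falls in the 699–729 tier → 9.45%.

Approved at 9.45%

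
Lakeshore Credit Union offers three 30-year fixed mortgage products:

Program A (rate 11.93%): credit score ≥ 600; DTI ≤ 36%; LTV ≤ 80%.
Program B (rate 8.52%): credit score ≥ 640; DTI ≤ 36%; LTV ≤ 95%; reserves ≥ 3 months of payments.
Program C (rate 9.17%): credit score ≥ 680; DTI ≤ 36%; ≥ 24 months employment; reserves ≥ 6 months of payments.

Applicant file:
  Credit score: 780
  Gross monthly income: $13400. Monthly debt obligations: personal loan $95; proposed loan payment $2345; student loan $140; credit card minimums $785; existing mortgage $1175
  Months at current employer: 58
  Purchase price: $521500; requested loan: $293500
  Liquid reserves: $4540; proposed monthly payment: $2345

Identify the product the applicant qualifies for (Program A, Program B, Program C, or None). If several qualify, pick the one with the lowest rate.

Program A

Total debts = (95 + 2,345 + 140 + 785 + 1,175) = 4,540; DTI = 4,540/13,400 = 33.9%.
LTV = 293,500/521,500 = 56.3%.
Reserves = 4,540/2,345 = 1.9 months.
Program A: score 780 ≥ 600; DTI 33.9% ≤ 36%; LTV 56.3% ≤ 80% → qualifies.
Program B: score 780 ≥ 640; DTI 33.9% ≤ 36%; LTV 56.3% ≤ 95%; reserves 1.9 < 3 mo → does not qualify.
Program C: score 780 ≥ 680; DTI 33.9% ≤ 36%; employment 58 ≥ 24 mo; reserves 1.9 < 6 mo → does not qualify.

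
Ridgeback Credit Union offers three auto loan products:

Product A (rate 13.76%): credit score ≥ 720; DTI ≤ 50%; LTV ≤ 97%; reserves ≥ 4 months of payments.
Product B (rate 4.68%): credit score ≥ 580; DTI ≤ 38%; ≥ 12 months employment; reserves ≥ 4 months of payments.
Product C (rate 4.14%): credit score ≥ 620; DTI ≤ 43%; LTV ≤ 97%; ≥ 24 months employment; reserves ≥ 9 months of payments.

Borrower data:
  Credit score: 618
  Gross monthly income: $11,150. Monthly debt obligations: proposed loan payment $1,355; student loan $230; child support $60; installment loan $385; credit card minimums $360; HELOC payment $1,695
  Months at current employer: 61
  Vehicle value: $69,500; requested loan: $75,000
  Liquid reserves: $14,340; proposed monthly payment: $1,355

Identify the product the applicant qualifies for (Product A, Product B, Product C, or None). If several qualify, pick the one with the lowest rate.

Product B

Total debts = (1,355 + 230 + 60 + 385 + 360 + 1,695) = 4,085; DTI = 4,085/11,150 = 36.6%.
LTV = 75,000/69,500 = 107.9%.
Reserves = 14,340/1,355 = 10.6 months.
Product A: score 618 < 720; DTI 36.6% ≤ 50%; LTV 107.9% > 97%; reserves 10.6 ≥ 4 mo → does not qualify.
Product B: score 618 ≥ 580; DTI 36.6% ≤ 38%; employment 61 ≥ 12 mo; reserves 10.6 ≥ 4 mo → qualifies.
Product C: score 618 < 620; DTI 36.6% ≤ 43%; LTV 107.9% > 97%; employment 61 ≥ 24 mo; reserves 10.6 ≥ 9 mo → does not qualify.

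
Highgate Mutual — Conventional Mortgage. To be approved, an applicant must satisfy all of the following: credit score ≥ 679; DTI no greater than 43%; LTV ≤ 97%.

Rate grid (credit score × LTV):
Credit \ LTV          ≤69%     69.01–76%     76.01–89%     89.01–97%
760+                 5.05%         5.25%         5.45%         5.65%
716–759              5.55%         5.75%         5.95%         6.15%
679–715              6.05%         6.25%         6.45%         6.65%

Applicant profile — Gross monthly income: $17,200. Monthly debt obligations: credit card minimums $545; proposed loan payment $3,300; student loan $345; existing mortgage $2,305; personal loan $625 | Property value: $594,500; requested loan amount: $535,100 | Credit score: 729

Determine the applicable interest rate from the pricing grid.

6.15%

Credit score 729 ≥ 679; Total monthly debts = (545 + 3,300 + 345 + 2,305 + 625) = 7,120. DTI: 7,120 ÷ 17,200 = 41.4%, within the 43% cap
LTV: 535,100 ÷ 594,500 = 90%, within 97% cap
Score 729 is in the 716–759 band; LTV 90% is in the 89.01–97% band → 6.15%.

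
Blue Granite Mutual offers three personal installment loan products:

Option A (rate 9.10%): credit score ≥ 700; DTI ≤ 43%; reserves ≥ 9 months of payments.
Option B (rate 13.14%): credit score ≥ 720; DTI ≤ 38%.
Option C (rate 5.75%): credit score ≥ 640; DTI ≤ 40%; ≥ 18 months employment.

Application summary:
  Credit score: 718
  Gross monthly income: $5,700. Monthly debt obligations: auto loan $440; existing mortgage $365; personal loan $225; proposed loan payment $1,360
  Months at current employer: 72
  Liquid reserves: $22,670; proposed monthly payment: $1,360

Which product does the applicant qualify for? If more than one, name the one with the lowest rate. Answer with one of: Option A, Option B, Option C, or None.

Total debts = (440 + 365 + 225 + 1,360) = 2,390; DTI = 2,390/5,700 = 41.9%.
Reserves = 22,670/1,360 = 16.7 months.
Option A: score 718 ≥ 700; DTI 41.9% ≤ 43%; reserves 16.7 ≥ 9 mo → qualifies.
Option B: score 718 < 720; DTI 41.9% > 38% → does not qualify.
Option C: score 718 ≥ 640; DTI 41.9% > 40%; employment 72 ≥ 18 mo → does not qualify.

Option A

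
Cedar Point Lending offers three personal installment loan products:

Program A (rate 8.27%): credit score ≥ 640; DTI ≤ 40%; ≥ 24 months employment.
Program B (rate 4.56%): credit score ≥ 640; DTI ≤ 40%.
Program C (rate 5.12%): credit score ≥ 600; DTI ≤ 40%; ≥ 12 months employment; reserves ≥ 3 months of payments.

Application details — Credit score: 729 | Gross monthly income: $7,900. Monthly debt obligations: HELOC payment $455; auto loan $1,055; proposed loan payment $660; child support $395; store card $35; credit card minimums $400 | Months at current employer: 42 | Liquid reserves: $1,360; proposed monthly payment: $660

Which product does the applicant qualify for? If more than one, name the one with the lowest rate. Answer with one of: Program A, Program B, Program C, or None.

Total debts = (455 + 1,055 + 660 + 395 + 35 + 400) = 3,000; DTI = 3,000/7,900 = 38%.
Reserves = 1,360/660 = 2.1 months.
Program A: score 729 ≥ 640; DTI 38% ≤ 40%; employment 42 ≥ 24 mo → qualifies.
Program B: score 729 ≥ 640; DTI 38% ≤ 40% → qualifies.
Program C: score 729 ≥ 600; DTI 38% ≤ 40%; employment 42 ≥ 12 mo; reserves 2.1 < 3 mo → does not qualify.
Qualifying: Program A, Program B. Lowest rate is 4.56% → Program B.

Program B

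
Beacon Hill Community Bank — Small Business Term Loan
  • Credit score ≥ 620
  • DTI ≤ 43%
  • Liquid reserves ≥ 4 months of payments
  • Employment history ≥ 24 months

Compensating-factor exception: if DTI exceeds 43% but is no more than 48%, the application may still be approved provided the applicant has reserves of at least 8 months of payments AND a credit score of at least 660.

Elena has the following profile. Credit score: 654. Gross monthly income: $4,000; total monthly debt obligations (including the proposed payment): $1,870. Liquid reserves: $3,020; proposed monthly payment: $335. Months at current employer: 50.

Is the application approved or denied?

Credit score 654 ≥ 620 (meets base)
DTI: 1,870 ÷ 4,000 = 46.8%, over the 43% base limit.
Reserves = 3,020/335 = 9.0 months ≥ 4
Employment 50 ≥ 24 months
46.8% falls in the override range (43%–48%), so the compensating-factor test applies.
Reserves 9.0 ≥ 8 months; credit score 654 < 660.
Compensating-factor requirement not fully met.

Denied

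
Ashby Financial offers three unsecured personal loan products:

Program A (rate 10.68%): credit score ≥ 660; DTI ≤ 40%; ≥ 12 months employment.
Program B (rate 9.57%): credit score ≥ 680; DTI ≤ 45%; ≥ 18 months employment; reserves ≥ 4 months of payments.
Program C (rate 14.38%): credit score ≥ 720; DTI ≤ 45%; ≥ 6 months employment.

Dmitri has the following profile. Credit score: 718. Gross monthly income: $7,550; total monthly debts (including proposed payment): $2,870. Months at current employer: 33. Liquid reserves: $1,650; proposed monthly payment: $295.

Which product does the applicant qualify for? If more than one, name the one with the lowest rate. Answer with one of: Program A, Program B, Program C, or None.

Program B

DTI = 2,870/7,550 = 38%.
Reserves = 1,650/295 = 5.6 months.
Program A: score 718 ≥ 660; DTI 38% ≤ 40%; employment 33 ≥ 12 mo → qualifies.
Program B: score 718 ≥ 680; DTI 38% ≤ 45%; employment 33 ≥ 18 mo; reserves 5.6 ≥ 4 mo → qualifies.
Program C: score 718 < 720; DTI 38% ≤ 45%; employment 33 ≥ 6 mo → does not qualify.
Qualifying: Program A, Program B. Lowest rate is 9.57% → Program B.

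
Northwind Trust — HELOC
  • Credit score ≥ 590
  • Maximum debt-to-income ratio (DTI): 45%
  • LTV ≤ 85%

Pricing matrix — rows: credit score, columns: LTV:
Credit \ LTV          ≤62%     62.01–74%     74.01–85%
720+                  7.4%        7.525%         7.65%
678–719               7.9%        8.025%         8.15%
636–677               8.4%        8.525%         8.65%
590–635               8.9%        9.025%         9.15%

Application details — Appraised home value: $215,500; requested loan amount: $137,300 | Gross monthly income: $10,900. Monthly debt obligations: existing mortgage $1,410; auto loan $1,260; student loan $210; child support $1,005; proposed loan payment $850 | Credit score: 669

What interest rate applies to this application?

8.525%

Credit score 669 ≥ 590; Total monthly debts = (1,410 + 1,260 + 210 + 1,005 + 850) = 4,735. DTI = 4,735/10,900 = 43.4% ≤ 45%
LTV = 137,300/215,500 = 63.7% ≤ 85%
Row: 669 falls in 636–677. Column: 63.7% falls in 62.01–74%. Rate = 8.525%.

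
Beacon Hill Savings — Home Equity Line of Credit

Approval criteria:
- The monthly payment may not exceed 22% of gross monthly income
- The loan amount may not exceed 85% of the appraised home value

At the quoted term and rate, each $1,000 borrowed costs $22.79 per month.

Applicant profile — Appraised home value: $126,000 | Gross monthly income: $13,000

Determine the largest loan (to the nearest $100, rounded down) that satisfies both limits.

Payment cap: 22% × $13,000 = $2,860/month.
At $22.79 per $1,000, that supports 2,860/22.79 × 1,000 ≈ $125,493 → $125,400.
LTV cap: 85% × $126,000 = $107,100 → $107,100.
Binding constraint: loan-to-value.

$107,100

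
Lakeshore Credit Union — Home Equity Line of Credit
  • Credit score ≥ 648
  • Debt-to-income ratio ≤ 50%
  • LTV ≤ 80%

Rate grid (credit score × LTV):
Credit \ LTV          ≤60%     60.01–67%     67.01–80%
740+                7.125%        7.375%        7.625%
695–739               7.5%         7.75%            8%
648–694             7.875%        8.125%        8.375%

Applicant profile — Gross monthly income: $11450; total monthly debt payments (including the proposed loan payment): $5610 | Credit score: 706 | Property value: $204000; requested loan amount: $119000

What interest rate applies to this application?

Credit score 706 ≥ 648; DTI: 5,610 ÷ 11,450 = 49%, within the 50% cap
Loan-to-value = 119,000/204,000 = 58.3% — pass (80% max)
Credit 706 → row 695–739; LTV 58.3% → column ≤60%. Grid cell → 7.5%.

7.5%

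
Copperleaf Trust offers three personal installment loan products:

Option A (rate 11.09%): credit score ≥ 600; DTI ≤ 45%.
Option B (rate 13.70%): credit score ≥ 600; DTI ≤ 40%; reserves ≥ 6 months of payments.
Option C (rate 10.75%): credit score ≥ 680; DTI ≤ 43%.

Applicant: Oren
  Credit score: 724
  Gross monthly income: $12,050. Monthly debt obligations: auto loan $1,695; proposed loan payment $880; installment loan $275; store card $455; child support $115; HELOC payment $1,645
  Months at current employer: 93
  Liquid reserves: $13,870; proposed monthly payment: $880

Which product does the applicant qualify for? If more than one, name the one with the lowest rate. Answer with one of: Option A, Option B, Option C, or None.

Option C

Total debts = (1,695 + 880 + 275 + 455 + 115 + 1,645) = 5,065; DTI = 5,065/12,050 = 42%.
Reserves = 13,870/880 = 15.8 months.
Option A: score 724 ≥ 600; DTI 42% ≤ 45% → qualifies.
Option B: score 724 ≥ 600; DTI 42% > 40%; reserves 15.8 ≥ 6 mo → does not qualify.
Option C: score 724 ≥ 680; DTI 42% ≤ 43% → qualifies.
Qualifying: Option A, Option C. Lowest rate is 10.75% → Option C.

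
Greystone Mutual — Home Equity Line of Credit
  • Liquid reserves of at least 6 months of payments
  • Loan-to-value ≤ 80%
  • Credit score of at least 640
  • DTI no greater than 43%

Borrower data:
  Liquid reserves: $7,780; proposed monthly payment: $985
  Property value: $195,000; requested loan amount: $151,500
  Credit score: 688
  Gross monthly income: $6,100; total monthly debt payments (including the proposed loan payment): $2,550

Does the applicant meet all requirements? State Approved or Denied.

Approved

Reserves = 7,780/985 = 7.9 months ≥ 6
LTV = 151,500/195,000 = 77.7% ≤ 80%
Credit score 688 ≥ 640 (meets)
Debt-to-income = 2,550/6,100 = 41.8% — meets 43% limit
All criteria satisfied.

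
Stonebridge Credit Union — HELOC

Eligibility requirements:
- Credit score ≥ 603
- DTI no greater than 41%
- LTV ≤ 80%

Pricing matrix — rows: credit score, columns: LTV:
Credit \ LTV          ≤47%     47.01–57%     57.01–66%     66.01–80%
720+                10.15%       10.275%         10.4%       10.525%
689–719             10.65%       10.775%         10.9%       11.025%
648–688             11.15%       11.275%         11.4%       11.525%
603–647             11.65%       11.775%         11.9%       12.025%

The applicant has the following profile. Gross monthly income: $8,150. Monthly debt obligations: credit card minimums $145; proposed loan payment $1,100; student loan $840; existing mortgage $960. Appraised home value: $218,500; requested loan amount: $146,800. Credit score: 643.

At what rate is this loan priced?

Credit score 643 ≥ 603; Total monthly debts = (145 + 1,100 + 840 + 960) = 3,045. Debt-to-income = 3,045/8,150 = 37.4% — meets 41% limit
LTV: 146,800 ÷ 218,500 = 67.2%, within 80% cap
Credit 643 → row 603–647; LTV 67.2% → column 66.01–80%. Grid cell → 12.025%.

12.025%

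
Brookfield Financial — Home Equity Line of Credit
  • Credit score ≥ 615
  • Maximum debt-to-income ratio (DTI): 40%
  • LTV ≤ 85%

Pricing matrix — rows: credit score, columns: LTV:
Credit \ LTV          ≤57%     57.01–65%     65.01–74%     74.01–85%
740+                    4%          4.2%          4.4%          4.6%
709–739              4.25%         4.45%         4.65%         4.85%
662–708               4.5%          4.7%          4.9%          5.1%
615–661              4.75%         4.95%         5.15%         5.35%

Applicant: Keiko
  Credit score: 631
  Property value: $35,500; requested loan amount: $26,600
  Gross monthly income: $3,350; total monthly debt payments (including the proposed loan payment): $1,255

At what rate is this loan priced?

5.35%

Credit score 631 ≥ 615; DTI = 1,255/3,350 = 37.5% ≤ 40%
LTV: 26,600 ÷ 35,500 = 74.9%, within 85% cap
Credit 631 → row 615–661; LTV 74.9% → column 74.01–85%. Grid cell → 5.35%.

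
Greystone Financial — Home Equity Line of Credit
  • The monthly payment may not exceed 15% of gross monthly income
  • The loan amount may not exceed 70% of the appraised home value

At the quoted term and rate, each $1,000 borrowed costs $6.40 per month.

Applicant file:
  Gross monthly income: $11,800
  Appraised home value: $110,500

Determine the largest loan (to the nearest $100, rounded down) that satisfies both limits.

Payment cap: 15% × $11,800 = $1,770/month.
At $6.40 per $1,000, that supports 1,770/6.40 × 1,000 ≈ $276,562 → $276,500.
LTV cap: 70% × $110,500 = $77,350 → $77,300.
Binding constraint: loan-to-value.

$77,300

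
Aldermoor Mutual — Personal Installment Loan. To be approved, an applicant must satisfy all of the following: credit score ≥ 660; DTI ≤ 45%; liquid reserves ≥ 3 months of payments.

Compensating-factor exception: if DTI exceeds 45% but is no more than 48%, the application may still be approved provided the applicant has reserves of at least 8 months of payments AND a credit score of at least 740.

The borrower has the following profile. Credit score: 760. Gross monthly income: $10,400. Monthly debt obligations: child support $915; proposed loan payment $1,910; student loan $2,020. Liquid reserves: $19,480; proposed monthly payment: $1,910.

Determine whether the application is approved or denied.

Credit score 760 ≥ 660 (meets base)
Total debts = (915 + 1,910 + 2,020) = 4,845. DTI = 4,845/10,400 = 46.6% > 45% — standard DTI limit exceeded.
Reserves = 19,480/1,910 = 10.2 months ≥ 3
46.6% falls in the override range (45%–48%), so the compensating-factor test applies.
Reserves 10.2 ≥ 8 months; credit score 760 ≥ 740.
Both override conditions satisfied; DTI exception granted.

Approved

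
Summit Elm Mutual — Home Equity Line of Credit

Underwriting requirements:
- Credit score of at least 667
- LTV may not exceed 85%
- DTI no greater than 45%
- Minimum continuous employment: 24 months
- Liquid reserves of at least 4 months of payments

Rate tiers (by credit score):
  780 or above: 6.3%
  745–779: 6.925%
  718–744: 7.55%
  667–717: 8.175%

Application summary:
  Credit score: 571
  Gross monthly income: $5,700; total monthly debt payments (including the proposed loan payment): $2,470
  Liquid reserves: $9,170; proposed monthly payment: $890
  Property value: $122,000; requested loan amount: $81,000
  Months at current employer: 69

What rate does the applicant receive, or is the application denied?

Denied

Credit score 571 < 667 (below minimum)
Employment 69 ≥ 24 months
DTI = 2,470/5,700 = 43.3% ≤ 45%
Reserves = 9,170/890 = 10.3 months ≥ 4
LTV = 81,000/122,000 = 66.4% ≤ 85%
Not all requirements met → denied.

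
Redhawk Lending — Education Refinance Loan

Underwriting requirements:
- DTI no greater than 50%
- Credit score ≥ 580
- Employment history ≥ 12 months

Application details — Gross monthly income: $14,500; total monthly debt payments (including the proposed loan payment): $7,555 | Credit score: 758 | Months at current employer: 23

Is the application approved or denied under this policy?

Denied

Debt-to-income = 7,555/14,500 = 52.1% — over 50% limit
Credit score 758 ≥ 580 (meets)
Employment 23 ≥ 12 months
Fails on DTI.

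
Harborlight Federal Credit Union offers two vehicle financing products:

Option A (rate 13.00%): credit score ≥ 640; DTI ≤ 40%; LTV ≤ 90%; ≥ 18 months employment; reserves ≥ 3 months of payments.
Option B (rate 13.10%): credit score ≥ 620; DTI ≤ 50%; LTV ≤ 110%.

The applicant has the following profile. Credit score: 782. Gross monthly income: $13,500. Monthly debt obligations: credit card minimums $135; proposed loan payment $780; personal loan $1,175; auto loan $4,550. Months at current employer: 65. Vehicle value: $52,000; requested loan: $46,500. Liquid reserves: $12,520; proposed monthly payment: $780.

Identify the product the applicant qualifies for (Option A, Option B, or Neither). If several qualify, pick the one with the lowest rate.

Option B

Total debts = (135 + 780 + 1,175 + 4,550) = 6,640; DTI = 6,640/13,500 = 49.2%.
LTV = 46,500/52,000 = 89.4%.
Reserves = 12,520/780 = 16.1 months.
Option A: score 782 ≥ 640; DTI 49.2% > 40%; LTV 89.4% ≤ 90%; employment 65 ≥ 18 mo; reserves 16.1 ≥ 3 mo → does not qualify.
Option B: score 782 ≥ 620; DTI 49.2% ≤ 50%; LTV 89.4% ≤ 110% → qualifies.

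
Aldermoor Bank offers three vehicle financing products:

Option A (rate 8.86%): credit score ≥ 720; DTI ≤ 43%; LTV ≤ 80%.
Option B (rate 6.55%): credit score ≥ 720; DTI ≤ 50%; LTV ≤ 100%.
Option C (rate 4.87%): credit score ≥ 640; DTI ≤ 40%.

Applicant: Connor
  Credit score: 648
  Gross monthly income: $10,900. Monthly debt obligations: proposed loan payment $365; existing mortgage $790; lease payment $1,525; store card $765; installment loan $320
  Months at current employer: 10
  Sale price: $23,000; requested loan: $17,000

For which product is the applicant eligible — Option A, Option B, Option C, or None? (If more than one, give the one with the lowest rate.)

Total debts = (365 + 790 + 1,525 + 765 + 320) = 3,765; DTI = 3,765/10,900 = 34.5%.
LTV = 17,000/23,000 = 73.9%.
Option A: score 648 < 720; DTI 34.5% ≤ 43%; LTV 73.9% ≤ 80% → does not qualify.
Option B: score 648 < 720; DTI 34.5% ≤ 50%; LTV 73.9% ≤ 100% → does not qualify.
Option C: score 648 ≥ 640; DTI 34.5% ≤ 40% → qualifies.

Option C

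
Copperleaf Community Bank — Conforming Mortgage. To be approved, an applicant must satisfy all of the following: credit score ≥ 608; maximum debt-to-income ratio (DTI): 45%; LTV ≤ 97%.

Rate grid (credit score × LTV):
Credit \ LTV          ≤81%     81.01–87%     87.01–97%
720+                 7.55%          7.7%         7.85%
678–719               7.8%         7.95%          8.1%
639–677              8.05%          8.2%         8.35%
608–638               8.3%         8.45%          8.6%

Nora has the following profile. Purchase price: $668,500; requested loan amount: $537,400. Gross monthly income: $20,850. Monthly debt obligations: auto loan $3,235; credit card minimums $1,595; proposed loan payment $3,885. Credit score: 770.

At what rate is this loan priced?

7.55%

Credit score 770 ≥ 608; Total monthly debts = (3,235 + 1,595 + 3,885) = 8,715. DTI = 8,715/20,850 = 41.8% ≤ 45%
LTV: 537,400 ÷ 668,500 = 80.4%, within 97% cap
Score 770 is in the 720+ band; LTV 80.4% is in the ≤81% band → 7.55%.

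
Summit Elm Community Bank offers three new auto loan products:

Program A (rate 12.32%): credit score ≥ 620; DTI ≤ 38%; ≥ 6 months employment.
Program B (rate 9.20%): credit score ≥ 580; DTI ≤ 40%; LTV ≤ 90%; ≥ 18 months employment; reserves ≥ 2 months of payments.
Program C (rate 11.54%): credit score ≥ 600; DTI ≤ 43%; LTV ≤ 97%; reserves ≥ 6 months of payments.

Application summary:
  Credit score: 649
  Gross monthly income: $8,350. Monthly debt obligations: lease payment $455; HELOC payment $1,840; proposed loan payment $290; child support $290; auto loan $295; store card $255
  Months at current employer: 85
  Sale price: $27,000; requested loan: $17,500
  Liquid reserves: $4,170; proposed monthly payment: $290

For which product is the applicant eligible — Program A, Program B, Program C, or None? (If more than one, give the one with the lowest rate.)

Total debts = (455 + 1,840 + 290 + 290 + 295 + 255) = 3,425; DTI = 3,425/8,350 = 41%.
LTV = 17,500/27,000 = 64.8%.
Reserves = 4,170/290 = 14.4 months.
Program A: score 649 ≥ 620; DTI 41% > 38%; employment 85 ≥ 6 mo → does not qualify.
Program B: score 649 ≥ 580; DTI 41% > 40%; LTV 64.8% ≤ 90%; employment 85 ≥ 18 mo; reserves 14.4 ≥ 2 mo → does not qualify.
Program C: score 649 ≥ 600; DTI 41% ≤ 43%; LTV 64.8% ≤ 97%; reserves 14.4 ≥ 6 mo → qualifies.

Program C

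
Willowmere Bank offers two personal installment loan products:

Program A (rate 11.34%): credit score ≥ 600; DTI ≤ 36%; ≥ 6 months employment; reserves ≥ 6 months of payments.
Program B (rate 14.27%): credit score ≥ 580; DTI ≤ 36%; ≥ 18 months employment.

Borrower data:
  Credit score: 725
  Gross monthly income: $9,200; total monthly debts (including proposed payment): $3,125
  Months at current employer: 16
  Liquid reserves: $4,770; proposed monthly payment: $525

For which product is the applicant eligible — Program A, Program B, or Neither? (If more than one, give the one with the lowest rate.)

DTI = 3,125/9,200 = 34%.
Reserves = 4,770/525 = 9.1 months.
Program A: score 725 ≥ 600; DTI 34% ≤ 36%; employment 16 ≥ 6 mo; reserves 9.1 ≥ 6 mo → qualifies.
Program B: score 725 ≥ 580; DTI 34% ≤ 36%; employment 16 < 18 mo → does not qualify.

Program A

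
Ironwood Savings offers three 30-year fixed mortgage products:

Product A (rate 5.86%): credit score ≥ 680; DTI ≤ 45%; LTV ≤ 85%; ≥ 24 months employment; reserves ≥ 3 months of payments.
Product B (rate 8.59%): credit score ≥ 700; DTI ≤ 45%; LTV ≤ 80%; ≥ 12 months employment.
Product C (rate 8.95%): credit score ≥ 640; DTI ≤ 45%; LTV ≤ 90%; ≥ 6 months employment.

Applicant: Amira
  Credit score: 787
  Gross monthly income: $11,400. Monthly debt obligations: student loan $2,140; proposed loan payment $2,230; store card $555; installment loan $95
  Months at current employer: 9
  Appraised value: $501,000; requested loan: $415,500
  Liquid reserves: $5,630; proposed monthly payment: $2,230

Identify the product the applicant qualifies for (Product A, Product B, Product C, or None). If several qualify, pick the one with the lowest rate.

Total debts = (2,140 + 2,230 + 555 + 95) = 5,020; DTI = 5,020/11,400 = 44%.
LTV = 415,500/501,000 = 82.9%.
Reserves = 5,630/2,230 = 2.5 months.
Product A: score 787 ≥ 680; DTI 44% ≤ 45%; LTV 82.9% ≤ 85%; employment 9 < 24 mo; reserves 2.5 < 3 mo → does not qualify.
Product B: score 787 ≥ 700; DTI 44% ≤ 45%; LTV 82.9% > 80%; employment 9 < 12 mo → does not qualify.
Product C: score 787 ≥ 640; DTI 44% ≤ 45%; LTV 82.9% ≤ 90%; employment 9 ≥ 6 mo → qualifies.

Product C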